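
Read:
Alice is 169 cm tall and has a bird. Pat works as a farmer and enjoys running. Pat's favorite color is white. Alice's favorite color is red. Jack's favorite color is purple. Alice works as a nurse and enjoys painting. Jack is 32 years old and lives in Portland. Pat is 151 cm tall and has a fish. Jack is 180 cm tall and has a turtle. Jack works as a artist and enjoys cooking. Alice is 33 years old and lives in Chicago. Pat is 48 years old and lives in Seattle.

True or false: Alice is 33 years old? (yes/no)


Alice is actually 33. yes

yes


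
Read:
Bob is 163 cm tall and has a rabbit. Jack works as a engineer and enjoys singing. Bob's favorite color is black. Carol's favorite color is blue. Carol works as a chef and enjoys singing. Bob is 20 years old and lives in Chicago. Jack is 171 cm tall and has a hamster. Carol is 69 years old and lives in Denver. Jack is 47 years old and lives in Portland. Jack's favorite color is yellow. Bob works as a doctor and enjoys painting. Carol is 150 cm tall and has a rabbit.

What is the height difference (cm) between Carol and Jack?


|150 - 171| = 21

21


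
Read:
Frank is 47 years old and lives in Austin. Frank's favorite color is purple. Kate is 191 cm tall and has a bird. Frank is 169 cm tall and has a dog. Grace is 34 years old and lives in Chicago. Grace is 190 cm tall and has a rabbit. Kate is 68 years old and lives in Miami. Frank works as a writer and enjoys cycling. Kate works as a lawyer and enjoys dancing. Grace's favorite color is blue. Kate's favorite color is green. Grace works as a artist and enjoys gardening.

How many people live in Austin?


Count in Austin: 1

1


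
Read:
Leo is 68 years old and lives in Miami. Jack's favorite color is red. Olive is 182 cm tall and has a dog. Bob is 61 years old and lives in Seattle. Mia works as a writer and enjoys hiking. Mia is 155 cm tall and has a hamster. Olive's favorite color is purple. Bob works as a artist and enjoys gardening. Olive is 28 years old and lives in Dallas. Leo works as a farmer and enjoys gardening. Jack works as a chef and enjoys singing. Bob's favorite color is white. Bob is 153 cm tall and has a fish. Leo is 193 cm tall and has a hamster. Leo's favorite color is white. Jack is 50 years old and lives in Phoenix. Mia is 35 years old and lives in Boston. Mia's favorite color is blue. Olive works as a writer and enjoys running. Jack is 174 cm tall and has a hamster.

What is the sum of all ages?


68+35+61+28+50 = 242

242


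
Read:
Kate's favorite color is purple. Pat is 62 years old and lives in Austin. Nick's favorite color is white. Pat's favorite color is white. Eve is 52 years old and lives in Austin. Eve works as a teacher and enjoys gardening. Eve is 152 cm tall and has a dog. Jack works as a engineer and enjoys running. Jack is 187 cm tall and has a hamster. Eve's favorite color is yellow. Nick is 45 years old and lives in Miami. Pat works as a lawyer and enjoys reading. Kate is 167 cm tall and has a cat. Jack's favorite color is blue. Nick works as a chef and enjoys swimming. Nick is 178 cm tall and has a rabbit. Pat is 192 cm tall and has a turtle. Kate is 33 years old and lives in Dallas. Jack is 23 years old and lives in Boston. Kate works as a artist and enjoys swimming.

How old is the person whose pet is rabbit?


Person with pet=rabbit is Nick, age 45

45


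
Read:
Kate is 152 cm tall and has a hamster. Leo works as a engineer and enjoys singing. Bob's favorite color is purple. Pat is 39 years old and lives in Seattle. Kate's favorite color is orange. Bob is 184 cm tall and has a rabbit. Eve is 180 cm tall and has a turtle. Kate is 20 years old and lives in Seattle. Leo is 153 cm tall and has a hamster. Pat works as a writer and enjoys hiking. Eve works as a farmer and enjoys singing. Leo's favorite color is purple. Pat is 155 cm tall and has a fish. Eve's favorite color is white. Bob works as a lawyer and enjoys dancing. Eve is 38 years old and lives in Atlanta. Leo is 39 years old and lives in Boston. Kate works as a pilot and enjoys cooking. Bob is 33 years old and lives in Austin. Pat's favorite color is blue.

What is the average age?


Sum=169, n=5, avg=33.8

33.8


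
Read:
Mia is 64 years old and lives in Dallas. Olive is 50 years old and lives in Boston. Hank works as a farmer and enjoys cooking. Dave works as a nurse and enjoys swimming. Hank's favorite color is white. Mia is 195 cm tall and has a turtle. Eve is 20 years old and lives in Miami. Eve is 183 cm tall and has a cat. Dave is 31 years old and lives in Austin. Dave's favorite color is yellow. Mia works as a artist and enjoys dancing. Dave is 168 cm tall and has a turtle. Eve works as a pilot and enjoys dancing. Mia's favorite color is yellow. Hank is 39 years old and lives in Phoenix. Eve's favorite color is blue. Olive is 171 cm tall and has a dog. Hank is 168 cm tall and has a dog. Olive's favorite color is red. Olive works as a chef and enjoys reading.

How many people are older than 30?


Filter: 4

4


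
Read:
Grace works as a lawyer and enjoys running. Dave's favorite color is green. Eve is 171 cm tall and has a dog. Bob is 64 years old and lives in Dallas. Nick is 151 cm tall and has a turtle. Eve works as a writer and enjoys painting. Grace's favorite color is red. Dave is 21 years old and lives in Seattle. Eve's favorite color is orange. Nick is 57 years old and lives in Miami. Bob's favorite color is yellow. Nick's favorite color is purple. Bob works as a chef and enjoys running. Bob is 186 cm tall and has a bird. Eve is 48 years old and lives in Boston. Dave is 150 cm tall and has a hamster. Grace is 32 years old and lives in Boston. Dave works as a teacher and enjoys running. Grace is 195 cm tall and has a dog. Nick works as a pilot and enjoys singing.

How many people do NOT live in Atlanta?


Not in Atlanta: 5

5


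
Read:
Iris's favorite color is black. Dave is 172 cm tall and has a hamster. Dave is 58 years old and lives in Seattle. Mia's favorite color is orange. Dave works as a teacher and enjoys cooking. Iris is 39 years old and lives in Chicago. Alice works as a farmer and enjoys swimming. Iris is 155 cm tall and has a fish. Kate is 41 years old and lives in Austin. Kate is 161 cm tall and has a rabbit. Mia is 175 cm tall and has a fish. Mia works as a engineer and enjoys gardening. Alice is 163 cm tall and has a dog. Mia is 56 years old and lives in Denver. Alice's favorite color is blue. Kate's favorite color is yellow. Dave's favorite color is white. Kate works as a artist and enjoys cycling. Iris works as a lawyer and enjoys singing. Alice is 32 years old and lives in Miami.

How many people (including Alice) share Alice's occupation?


Alice is a farmer. Count = 1

1


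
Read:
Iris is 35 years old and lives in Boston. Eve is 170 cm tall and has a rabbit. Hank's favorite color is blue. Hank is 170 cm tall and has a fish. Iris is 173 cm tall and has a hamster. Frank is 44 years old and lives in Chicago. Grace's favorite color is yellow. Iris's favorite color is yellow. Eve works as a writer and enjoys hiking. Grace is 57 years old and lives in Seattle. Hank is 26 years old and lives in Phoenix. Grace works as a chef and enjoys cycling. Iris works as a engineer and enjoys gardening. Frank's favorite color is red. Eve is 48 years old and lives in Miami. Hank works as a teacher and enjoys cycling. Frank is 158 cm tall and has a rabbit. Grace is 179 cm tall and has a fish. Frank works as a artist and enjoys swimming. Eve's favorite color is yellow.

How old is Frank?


Frank is 44 years old

44


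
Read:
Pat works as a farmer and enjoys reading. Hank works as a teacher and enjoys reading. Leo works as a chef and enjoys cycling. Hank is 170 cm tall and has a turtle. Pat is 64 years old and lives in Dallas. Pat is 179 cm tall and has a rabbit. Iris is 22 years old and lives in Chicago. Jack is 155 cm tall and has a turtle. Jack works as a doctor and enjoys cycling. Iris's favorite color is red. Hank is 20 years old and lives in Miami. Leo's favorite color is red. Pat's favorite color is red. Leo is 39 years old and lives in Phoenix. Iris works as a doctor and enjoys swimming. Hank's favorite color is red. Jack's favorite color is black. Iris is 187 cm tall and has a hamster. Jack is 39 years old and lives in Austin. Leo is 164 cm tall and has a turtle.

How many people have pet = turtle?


Count: 3

3


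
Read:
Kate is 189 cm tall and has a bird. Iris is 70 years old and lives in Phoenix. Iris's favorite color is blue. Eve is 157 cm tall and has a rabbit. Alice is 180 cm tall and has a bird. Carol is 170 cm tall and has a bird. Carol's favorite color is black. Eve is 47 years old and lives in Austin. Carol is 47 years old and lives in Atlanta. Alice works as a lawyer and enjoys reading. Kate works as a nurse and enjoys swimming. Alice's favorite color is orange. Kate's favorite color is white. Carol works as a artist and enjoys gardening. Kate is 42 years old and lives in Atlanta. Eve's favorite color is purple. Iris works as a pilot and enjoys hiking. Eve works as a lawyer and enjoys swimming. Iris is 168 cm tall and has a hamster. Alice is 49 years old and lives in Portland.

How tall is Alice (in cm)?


Alice is 180 cm tall

180


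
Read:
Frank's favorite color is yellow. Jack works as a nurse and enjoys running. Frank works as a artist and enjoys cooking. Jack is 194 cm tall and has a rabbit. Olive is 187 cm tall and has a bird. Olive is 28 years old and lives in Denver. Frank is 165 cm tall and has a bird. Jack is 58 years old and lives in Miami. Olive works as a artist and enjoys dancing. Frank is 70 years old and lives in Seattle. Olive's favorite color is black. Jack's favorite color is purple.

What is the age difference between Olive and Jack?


|28 - 58| = 30

30


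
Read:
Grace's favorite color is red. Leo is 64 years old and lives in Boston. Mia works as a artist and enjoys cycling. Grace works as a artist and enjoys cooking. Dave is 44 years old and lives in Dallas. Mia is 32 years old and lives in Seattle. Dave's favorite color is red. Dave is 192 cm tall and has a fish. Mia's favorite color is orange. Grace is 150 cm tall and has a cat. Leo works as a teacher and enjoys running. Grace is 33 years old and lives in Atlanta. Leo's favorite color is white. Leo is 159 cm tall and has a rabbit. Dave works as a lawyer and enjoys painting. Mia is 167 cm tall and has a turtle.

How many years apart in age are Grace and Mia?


33 vs 32, diff = 1

1


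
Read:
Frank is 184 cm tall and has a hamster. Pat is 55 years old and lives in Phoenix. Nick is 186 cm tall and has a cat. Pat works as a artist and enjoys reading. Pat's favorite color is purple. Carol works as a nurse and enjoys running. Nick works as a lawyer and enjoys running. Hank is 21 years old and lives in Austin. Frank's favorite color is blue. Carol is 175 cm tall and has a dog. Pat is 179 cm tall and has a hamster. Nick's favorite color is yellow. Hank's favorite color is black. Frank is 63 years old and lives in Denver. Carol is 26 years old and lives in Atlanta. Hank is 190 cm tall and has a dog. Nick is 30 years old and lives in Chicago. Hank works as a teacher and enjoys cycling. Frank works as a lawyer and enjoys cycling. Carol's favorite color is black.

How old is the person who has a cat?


Person with cat is Nick, age 30

30


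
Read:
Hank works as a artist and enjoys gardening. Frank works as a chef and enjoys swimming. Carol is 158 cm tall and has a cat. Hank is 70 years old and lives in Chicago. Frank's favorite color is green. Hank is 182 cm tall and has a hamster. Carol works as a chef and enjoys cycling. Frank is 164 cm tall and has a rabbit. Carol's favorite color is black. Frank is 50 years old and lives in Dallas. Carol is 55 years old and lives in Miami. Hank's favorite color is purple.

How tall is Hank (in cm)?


Hank is 182 cm tall

182


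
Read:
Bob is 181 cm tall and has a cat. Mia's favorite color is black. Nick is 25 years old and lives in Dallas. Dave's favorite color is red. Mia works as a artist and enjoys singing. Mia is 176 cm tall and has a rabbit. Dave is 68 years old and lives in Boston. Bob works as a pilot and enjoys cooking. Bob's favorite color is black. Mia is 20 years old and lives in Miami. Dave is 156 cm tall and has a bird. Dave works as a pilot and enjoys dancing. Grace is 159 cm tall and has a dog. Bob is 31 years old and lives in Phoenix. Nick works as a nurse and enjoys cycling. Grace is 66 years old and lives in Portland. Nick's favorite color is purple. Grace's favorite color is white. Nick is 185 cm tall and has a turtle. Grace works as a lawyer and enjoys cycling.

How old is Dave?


Dave is 68 years old

68


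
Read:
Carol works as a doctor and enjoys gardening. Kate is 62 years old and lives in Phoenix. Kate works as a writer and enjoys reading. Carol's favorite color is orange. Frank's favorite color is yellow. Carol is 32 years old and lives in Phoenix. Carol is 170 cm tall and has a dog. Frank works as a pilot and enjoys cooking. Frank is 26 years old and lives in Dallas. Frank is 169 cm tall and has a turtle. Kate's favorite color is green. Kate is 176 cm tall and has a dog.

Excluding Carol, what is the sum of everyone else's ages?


Sum (excluding Carol): 88

88


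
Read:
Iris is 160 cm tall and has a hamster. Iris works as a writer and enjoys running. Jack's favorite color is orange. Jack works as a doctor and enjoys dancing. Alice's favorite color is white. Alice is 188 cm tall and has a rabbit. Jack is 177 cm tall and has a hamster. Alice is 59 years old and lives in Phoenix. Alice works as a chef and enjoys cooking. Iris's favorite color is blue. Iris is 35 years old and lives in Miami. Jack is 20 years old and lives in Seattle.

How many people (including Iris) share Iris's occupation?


Iris is a writer. Count = 1

1


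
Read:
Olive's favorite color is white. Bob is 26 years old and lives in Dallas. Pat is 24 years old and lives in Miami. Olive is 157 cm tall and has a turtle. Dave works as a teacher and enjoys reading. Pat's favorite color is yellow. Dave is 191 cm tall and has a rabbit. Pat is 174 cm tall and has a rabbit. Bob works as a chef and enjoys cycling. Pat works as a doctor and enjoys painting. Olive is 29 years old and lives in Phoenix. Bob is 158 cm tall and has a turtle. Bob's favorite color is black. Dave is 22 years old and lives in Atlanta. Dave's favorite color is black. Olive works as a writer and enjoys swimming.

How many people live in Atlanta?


Count in Atlanta: 1

1


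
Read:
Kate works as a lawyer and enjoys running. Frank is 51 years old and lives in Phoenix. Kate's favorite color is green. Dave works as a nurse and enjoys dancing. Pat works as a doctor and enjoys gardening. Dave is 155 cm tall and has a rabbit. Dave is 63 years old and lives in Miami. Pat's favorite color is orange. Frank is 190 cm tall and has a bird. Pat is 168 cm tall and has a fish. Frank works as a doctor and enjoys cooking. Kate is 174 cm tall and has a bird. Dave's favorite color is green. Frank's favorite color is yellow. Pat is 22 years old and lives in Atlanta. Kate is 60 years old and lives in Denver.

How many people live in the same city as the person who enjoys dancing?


Person with hobby dancing is Dave, city Miami. Count = 1

1


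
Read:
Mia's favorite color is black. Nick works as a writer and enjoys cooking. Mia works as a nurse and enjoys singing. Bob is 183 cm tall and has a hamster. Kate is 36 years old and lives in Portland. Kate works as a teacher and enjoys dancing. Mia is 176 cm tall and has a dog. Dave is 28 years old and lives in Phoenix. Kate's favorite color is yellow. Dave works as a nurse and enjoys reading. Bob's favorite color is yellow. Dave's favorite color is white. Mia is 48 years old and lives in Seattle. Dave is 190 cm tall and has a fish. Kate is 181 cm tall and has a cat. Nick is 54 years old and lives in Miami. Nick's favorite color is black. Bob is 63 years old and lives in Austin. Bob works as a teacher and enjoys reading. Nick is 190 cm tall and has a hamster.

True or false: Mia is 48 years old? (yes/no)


Mia is actually 48. yes

yes


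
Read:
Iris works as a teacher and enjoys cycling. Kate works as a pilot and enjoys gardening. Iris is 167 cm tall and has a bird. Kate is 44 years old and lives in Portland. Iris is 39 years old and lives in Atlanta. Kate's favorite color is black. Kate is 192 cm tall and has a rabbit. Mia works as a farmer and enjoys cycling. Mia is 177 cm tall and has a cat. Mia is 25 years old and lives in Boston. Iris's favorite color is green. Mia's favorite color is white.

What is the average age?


Sum=108, n=3, avg=36

36


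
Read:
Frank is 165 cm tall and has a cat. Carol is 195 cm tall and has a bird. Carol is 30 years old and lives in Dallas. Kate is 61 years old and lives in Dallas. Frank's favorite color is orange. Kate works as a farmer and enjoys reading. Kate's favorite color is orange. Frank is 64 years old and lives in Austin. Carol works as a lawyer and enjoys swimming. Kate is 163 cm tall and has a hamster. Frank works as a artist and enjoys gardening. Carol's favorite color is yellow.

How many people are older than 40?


Filter: 2

2


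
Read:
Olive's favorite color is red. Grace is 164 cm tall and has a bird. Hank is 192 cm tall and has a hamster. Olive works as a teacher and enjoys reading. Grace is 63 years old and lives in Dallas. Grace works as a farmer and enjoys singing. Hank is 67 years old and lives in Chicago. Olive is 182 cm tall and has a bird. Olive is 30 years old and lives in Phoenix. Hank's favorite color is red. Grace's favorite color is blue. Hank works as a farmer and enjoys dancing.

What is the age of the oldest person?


Oldest: Hank at 67

67


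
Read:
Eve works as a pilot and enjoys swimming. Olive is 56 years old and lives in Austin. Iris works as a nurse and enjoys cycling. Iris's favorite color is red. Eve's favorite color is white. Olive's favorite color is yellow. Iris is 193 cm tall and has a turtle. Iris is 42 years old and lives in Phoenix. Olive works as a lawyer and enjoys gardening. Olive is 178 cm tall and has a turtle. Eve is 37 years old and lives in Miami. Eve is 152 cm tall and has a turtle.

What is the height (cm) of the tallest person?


Tallest: Iris at 193 cm

193


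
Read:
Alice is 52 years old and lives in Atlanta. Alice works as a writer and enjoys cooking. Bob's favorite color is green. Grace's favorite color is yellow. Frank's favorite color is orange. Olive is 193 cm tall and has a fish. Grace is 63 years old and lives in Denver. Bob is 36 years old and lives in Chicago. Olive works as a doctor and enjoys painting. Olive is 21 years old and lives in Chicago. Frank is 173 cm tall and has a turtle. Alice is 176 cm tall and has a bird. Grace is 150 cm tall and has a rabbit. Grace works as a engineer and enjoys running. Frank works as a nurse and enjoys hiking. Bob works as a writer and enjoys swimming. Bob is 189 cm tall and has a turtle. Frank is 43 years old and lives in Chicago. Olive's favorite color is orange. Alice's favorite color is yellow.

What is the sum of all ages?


43+63+52+21+36 = 215

215


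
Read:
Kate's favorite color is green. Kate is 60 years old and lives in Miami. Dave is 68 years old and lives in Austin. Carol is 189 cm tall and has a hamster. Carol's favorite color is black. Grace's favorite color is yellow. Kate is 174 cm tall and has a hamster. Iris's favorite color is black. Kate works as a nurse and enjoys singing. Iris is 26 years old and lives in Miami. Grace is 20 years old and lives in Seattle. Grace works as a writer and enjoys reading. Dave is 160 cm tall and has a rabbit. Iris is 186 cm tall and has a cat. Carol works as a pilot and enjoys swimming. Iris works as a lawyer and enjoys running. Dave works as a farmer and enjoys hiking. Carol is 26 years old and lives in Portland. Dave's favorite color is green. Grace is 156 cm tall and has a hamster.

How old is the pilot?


The pilot is Carol, age 26

26


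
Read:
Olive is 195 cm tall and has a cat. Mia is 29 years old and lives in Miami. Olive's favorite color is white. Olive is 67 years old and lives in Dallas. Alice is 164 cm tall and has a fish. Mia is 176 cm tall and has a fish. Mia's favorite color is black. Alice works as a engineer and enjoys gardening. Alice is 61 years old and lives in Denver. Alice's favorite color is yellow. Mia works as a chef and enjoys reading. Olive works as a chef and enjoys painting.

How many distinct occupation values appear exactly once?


Unique occupation values: 1

1


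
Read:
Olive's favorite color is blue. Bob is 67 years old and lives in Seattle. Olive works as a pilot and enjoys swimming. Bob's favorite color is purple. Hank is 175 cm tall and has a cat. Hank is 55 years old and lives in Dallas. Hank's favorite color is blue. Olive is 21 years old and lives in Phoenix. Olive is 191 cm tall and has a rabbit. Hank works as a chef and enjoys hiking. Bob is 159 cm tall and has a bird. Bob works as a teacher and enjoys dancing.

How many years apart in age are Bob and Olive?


67 vs 21, diff = 46

46


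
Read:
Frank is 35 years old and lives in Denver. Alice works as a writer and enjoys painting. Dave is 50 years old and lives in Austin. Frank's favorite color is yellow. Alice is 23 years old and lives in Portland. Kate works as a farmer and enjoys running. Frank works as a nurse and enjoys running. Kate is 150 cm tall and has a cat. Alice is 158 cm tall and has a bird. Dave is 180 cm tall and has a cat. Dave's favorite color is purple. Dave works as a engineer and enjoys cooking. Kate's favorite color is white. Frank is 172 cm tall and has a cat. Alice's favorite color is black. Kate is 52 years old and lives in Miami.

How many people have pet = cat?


Count: 3

3


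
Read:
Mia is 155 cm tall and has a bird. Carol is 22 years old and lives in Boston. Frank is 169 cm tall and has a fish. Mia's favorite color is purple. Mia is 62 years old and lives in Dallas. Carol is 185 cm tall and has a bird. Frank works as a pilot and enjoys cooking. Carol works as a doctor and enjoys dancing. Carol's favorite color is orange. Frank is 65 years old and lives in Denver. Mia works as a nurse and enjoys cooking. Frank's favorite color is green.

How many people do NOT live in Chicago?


Not in Chicago: 3

3


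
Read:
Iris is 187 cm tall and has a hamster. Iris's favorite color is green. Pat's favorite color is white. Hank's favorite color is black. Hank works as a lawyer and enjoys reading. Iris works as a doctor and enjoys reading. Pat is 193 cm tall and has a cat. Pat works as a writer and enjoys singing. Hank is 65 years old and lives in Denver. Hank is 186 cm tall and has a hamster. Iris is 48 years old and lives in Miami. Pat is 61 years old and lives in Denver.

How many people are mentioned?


People: Hank, Iris, Pat. Count = 3

3


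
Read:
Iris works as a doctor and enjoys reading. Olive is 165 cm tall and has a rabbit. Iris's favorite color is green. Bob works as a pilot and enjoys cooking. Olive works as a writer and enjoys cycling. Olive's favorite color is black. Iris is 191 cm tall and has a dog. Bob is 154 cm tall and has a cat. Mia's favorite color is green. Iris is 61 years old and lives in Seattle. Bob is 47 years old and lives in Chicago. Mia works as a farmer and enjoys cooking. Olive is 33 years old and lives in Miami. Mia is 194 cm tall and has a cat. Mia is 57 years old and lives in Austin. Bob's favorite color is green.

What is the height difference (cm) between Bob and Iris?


|154 - 191| = 37

37


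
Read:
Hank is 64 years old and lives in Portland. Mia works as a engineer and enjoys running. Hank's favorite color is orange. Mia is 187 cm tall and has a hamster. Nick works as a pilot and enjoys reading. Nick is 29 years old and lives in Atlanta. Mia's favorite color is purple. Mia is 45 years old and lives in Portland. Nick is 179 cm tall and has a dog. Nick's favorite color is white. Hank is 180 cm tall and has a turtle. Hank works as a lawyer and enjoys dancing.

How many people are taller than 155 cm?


Taller than 155: 3

3


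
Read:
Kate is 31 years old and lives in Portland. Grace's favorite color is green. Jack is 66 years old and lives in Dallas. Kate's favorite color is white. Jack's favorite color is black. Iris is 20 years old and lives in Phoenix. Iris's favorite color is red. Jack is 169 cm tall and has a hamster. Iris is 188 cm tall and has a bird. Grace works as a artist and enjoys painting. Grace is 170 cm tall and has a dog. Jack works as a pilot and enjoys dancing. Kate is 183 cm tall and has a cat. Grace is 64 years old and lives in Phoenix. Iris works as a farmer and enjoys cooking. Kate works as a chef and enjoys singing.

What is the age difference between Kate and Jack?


|31 - 66| = 35

35


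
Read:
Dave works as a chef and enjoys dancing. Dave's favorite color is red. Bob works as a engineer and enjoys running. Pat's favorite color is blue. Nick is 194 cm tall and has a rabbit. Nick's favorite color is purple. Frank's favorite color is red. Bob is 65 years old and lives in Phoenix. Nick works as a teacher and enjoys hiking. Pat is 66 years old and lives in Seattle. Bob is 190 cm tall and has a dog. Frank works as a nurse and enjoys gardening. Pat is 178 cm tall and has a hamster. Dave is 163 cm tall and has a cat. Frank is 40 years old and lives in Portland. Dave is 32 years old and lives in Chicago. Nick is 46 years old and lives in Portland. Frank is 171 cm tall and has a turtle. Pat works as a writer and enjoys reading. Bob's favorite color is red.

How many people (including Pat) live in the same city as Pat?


Pat lives in Seattle. Count = 1

1


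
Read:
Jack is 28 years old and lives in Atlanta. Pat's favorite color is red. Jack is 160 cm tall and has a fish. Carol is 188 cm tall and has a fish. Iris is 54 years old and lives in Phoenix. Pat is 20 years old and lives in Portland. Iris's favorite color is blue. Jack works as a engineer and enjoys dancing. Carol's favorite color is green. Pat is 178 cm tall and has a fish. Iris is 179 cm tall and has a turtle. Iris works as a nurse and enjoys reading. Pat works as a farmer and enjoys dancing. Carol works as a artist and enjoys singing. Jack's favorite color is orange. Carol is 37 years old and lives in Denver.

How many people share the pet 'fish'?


Count: 3

3


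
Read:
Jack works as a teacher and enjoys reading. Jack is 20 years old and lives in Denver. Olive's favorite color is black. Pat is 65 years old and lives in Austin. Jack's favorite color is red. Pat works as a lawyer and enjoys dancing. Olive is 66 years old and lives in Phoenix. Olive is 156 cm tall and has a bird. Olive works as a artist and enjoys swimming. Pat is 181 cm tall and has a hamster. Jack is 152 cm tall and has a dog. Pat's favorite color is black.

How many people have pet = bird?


Count: 1

1


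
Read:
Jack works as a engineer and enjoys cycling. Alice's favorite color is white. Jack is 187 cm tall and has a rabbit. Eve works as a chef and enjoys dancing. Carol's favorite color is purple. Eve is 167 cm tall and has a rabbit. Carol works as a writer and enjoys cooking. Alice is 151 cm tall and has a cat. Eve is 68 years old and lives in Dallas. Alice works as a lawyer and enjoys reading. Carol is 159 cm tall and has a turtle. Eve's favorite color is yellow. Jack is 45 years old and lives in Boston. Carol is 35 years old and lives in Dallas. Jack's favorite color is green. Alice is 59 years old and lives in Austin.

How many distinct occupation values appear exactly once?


Unique occupation values: 4

4


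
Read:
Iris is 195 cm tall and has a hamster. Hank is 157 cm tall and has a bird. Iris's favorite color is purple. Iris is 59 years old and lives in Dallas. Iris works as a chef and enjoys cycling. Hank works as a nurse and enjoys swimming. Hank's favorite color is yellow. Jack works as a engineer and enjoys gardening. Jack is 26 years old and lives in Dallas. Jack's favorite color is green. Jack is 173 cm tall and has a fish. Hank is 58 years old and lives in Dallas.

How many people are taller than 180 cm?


Taller than 180: 1

1


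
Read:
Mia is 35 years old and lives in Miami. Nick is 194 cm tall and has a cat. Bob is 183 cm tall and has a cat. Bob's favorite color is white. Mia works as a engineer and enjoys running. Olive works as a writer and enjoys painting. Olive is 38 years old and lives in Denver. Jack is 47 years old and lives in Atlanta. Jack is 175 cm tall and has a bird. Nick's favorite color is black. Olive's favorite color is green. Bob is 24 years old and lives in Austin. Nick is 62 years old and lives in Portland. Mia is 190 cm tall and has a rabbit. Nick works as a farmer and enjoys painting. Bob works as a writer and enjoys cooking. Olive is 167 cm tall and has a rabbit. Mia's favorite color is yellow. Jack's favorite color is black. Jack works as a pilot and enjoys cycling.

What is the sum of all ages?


24+38+62+47+35 = 206

206


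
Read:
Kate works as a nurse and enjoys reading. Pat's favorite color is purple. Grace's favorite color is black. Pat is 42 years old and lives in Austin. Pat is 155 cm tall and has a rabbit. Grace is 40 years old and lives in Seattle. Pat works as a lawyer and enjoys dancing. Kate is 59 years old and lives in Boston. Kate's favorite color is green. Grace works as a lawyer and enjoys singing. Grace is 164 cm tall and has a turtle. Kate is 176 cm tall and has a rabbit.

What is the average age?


Sum=141, n=3, avg=47

47


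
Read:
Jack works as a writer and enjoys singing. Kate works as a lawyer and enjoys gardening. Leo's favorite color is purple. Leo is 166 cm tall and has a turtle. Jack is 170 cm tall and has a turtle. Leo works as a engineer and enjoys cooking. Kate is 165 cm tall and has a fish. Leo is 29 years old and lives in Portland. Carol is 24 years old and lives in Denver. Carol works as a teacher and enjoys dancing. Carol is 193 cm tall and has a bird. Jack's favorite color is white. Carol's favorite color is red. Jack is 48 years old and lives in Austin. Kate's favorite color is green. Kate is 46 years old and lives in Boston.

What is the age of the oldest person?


Oldest: Jack at 48

48


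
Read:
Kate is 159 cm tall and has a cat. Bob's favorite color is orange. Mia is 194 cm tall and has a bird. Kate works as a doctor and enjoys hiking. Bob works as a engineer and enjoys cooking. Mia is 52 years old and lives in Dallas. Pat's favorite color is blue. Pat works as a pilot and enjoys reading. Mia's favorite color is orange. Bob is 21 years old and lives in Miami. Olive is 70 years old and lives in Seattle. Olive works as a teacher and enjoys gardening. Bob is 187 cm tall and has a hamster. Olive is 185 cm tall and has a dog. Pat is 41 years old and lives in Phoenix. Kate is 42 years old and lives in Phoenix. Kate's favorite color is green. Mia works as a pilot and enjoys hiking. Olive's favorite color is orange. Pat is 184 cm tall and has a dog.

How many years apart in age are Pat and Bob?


41 vs 21, diff = 20

20


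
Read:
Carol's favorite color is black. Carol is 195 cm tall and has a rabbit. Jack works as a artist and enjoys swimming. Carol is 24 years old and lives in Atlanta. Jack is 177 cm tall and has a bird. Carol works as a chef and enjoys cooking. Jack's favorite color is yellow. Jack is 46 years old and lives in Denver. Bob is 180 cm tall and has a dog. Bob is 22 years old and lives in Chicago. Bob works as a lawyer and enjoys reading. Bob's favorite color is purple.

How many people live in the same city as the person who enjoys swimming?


Person with hobby swimming is Jack, city Denver. Count = 1

1


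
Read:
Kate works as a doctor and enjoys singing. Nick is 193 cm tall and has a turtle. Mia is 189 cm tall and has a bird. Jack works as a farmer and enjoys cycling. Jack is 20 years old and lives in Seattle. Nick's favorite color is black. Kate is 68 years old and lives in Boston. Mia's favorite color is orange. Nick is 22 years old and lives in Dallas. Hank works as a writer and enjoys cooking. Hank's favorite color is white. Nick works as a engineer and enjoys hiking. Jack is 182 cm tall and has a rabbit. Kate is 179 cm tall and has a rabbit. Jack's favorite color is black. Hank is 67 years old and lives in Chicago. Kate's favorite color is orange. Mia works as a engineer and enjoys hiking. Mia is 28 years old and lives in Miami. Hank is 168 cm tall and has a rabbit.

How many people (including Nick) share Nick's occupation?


Nick is a engineer. Count = 2

2


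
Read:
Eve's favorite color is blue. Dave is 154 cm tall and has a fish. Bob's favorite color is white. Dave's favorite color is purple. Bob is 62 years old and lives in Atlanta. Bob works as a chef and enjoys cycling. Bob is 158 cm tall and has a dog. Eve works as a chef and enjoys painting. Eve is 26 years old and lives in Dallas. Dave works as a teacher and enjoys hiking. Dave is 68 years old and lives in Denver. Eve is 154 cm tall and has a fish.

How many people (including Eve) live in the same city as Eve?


Eve lives in Dallas. Count = 1

1


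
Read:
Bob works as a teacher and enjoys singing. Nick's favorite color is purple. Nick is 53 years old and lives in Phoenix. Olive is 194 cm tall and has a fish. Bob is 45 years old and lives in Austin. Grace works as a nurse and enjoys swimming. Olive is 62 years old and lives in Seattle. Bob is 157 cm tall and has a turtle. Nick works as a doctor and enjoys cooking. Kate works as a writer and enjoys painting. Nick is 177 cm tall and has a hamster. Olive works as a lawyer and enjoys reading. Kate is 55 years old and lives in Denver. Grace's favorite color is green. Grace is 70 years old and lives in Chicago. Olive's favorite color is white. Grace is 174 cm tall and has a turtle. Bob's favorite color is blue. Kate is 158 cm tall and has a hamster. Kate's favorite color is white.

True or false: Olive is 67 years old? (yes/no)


Olive is actually 62. no

no


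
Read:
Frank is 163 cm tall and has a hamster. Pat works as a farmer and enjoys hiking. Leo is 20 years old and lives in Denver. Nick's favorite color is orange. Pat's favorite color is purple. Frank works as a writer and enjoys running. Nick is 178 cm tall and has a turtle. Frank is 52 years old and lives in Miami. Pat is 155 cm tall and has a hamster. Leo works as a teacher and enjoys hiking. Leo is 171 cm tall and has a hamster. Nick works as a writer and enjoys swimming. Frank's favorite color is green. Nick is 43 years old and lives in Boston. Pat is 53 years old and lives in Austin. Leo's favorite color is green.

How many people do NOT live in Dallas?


Not in Dallas: 4

4


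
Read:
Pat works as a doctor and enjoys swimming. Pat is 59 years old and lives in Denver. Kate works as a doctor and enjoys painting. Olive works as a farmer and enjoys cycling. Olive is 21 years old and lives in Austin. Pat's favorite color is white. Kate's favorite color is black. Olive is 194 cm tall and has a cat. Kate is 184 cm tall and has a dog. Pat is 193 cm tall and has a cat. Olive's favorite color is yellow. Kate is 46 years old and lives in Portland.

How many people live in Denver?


Count in Denver: 1

1


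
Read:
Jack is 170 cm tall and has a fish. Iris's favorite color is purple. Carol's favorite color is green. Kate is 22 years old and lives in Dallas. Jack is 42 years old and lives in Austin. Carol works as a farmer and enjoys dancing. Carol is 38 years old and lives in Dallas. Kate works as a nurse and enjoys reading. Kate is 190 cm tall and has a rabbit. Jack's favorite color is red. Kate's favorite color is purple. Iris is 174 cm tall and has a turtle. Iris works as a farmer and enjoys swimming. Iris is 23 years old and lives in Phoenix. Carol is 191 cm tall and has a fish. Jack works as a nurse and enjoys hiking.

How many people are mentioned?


People: Iris, Carol, Kate, Jack. Count = 4

4


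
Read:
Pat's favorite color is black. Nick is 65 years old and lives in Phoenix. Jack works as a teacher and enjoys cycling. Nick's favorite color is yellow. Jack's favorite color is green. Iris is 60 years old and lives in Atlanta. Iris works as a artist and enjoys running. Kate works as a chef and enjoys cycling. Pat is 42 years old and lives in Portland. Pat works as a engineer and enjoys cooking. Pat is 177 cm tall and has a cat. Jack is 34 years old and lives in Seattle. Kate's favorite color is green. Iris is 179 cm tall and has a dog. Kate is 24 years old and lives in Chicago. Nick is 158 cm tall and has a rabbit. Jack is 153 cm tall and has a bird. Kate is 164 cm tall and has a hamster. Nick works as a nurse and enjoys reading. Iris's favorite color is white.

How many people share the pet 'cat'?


Count: 1

1


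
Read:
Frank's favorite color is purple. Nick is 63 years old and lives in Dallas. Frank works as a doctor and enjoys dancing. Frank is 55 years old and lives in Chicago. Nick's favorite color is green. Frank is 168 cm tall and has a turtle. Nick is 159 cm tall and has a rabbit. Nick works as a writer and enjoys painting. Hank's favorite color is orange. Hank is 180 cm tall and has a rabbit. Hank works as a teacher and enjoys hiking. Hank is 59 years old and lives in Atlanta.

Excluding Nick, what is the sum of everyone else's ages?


Sum (excluding Nick): 114

114


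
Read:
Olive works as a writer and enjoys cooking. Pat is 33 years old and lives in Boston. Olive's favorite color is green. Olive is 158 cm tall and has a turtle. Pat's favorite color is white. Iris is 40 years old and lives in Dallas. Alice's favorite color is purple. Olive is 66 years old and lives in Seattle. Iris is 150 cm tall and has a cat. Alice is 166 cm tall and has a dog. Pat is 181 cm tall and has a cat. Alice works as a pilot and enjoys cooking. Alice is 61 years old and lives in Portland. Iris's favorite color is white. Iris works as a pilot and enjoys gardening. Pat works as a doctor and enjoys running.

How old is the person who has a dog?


Person with dog is Alice, age 61

61


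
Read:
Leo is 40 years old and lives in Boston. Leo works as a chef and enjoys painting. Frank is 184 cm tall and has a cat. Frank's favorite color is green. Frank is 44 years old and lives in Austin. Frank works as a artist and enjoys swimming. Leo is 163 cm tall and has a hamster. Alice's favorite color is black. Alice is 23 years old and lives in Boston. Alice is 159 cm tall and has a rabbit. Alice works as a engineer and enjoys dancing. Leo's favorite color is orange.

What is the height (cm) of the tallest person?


Tallest: Frank at 184 cm

184


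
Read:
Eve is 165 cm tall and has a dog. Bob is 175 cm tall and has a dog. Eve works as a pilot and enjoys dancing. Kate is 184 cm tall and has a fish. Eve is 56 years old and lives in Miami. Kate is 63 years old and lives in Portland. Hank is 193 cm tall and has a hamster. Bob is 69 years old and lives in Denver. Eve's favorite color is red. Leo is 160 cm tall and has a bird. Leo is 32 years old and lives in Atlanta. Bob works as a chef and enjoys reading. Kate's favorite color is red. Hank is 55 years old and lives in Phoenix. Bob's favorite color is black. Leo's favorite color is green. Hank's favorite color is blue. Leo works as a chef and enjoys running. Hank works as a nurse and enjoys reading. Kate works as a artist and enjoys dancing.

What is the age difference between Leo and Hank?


|32 - 55| = 23

23


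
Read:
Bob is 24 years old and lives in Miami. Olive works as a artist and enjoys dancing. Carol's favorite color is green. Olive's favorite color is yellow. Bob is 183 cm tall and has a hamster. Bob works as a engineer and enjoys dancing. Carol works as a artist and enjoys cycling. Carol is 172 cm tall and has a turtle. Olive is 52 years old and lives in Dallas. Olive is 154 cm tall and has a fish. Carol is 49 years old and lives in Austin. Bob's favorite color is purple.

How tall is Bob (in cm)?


Bob is 183 cm tall

183


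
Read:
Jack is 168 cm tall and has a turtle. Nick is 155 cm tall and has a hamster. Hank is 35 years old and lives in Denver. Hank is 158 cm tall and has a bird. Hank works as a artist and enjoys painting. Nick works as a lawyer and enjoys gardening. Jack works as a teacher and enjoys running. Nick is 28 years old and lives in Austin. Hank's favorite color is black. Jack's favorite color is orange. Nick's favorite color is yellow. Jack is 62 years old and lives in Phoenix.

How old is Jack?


Jack is 62 years old

62
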